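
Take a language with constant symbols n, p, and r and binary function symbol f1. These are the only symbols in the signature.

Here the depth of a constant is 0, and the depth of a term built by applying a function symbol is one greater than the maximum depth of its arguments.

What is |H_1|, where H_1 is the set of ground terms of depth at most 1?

Write N_k for the number of ground terms of depth ≤ k. A term of depth ≤ k is either a constant or a function symbol applied to arguments of depth ≤ k−1, so N_k = 3 + N_{k-1}^2.
N_0 = 3
N_1 = 3 + 3^2 = 12
Explicitly: n, p, r, f1(n, n), f1(n, p), f1(n, r), f1(p, n), f1(p, p), f1(p, r), f1(r, n), f1(r, p), f1(r, r).

12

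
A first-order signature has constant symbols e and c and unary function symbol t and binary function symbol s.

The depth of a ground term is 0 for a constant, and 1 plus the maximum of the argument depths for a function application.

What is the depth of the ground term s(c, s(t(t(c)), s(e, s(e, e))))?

4

depth(t(c)) = 1 + depth(c) = 1 + 0 = 1
depth(t(t(c))) = 1 + depth(t(c)) = 1 + 1 = 2
depth(s(e, e)) = 1 + max(0, 0) = 1
depth(s(e, s(e, e))) = 1 + max(0, 1) = 2
depth(s(t(t(c)), s(e, s(e, e)))) = 1 + max(2, 2) = 3
depth(s(c, s(t(t(c)), s(e, s(e, e))))) = 1 + max(0, 3) = 4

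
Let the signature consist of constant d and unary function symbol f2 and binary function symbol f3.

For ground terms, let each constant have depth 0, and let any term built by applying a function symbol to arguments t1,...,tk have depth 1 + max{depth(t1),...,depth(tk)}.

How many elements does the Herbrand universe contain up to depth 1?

Let N_k = |{terms of depth ≤ k}|. Then N_0 = 1 and N_k = 1 + N_{k-1} + N_{k-1}^2 for k ≥ 1 (one summand per function symbol, arity giving the exponent).
N_0 = 1
N_1 = 1 + 1 + 1^2 = 3
Explicitly: d, f2(d), f3(d, d).

3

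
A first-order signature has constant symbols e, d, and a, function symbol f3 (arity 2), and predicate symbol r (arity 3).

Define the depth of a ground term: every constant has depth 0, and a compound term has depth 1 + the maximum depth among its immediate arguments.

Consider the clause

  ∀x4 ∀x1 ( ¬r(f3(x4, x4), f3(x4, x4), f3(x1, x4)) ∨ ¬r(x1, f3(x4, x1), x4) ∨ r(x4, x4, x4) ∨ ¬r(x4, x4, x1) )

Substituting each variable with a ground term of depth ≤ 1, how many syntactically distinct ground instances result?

144

Ground terms of depth ≤ 1:
  Let N_k count ground terms of depth at most k. Each non-constant term of depth ≤ k is some function symbol applied to depth-≤(k−1) arguments, giving N_k = 3 + N_{k-1}^2.
  N_0 = 3
  N_1 = 3 + 3^2 = 12
  Explicitly: e, d, a, f3(e, e), f3(e, d), f3(e, a), f3(d, e), f3(d, d), f3(d, a), f3(a, e), f3(a, d), f3(a, a).
So there are 12 ground terms available for substitution.
There are 2 variables to instantiate (x4, x1), each occurring in at least one literal, so different choices give different ground instances.
Number of ground instances = 12^2 = 144.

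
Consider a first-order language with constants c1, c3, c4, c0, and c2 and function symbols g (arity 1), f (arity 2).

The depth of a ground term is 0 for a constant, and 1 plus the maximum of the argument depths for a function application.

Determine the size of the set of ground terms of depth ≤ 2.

If N_k denotes the number of depth-≤k ground terms, the 5 constants give N_0 = 5, and each function symbol of arity r contributes N_{k-1}^r new terms at level k: N_k = 5 + N_{k-1} + N_{k-1}^2.
N_0 = 5
N_1 = 5 + 5 + 5^2 = 35
N_2 = 5 + 35 + 35^2 = 1265

1265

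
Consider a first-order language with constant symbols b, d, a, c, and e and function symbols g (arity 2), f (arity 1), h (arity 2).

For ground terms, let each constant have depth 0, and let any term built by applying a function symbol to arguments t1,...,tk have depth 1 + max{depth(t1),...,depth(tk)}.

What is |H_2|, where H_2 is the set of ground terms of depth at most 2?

7265

Let N_k count ground terms of depth at most k. Each non-constant term of depth ≤ k is some function symbol applied to depth-≤(k−1) arguments, giving N_k = 5 + N_{k-1}^2 + N_{k-1} + N_{k-1}^2.
N_0 = 5
N_1 = 5 + 5^2 + 5 + 5^2 = 60
N_2 = 5 + 60^2 + 60 + 60^2 = 7265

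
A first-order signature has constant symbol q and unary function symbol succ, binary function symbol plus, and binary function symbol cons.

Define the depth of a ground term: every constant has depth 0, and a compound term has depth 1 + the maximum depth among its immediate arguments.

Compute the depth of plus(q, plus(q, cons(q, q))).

depth(cons(q, q)) = 1 + max(0, 0) = 1
depth(plus(q, cons(q, q))) = 1 + max(0, 1) = 2
depth(plus(q, plus(q, cons(q, q)))) = 1 + max(0, 2) = 3

3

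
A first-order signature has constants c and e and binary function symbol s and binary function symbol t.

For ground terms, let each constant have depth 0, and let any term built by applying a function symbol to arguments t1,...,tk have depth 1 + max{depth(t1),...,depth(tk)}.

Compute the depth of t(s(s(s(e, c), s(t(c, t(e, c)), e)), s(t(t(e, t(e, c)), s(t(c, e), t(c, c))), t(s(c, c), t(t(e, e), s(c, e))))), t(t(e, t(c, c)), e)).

6

depth(s(e, c)) = 1 + max(0, 0) = 1
depth(t(e, c)) = 1 + max(0, 0) = 1
depth(t(c, t(e, c))) = 1 + max(0, 1) = 2
depth(s(t(c, t(e, c)), e)) = 1 + max(2, 0) = 3
depth(s(s(e, c), s(t(c, t(e, c)), e))) = 1 + max(1, 3) = 4
depth(t(e, t(e, c))) = 1 + max(0, 1) = 2
depth(t(c, e)) = 1 + max(0, 0) = 1
depth(t(c, c)) = 1 + max(0, 0) = 1
depth(s(t(c, e), t(c, c))) = 1 + max(1, 1) = 2
depth(t(t(e, t(e, c)), s(t(c, e), t(c, c)))) = 1 + max(2, 2) = 3
depth(s(c, c)) = 1 + max(0, 0) = 1
depth(t(e, e)) = 1 + max(0, 0) = 1
depth(s(c, e)) = 1 + max(0, 0) = 1
depth(t(t(e, e), s(c, e))) = 1 + max(1, 1) = 2
depth(t(s(c, c), t(t(e, e), s(c, e)))) = 1 + max(1, 2) = 3
depth(s(t(t(e, t(e, c)), s(t(c, e), t(c, c))), t(s(c, c), t(t(e, e), s(c, e))))) = 1 + max(3, 3) = 4
depth(s(s(s(e, c), s(t(c, t(e, c)), e)), s(t(t(e, t(e, c)), s(t(c, e), t(c, c))), t(s(c, c), t(t(e, e), s(c, e)))))) = 1 + max(4, 4) = 5
depth(t(e, t(c, c))) = 1 + max(0, 1) = 2
depth(t(t(e, t(c, c)), e)) = 1 + max(2, 0) = 3
depth(t(s(s(s(e, c), s(t(c, t(e, c)), e)), s(t(t(e, t(e, c)), s(t(c, e), t(c, c))), t(s(c, c), t(t(e, e), s(c, e))))), t(t(e, t(c, c)), e))) = 1 + max(5, 3) = 6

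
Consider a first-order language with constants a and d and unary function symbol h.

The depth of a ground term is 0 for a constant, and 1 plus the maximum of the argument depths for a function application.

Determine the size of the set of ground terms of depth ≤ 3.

8

Write N_k for the number of ground terms of depth ≤ k. A term of depth ≤ k is either a constant or a function symbol applied to arguments of depth ≤ k−1, so N_k = 2 + N_{k-1}.
N_0 = 2
N_1 = 2 + 2 = 4
N_2 = 2 + 4 = 6
N_3 = 2 + 6 = 8
Explicitly: a, d, h(a), h(d), h(h(a)), h(h(d)), h(h(h(a))), h(h(h(d))).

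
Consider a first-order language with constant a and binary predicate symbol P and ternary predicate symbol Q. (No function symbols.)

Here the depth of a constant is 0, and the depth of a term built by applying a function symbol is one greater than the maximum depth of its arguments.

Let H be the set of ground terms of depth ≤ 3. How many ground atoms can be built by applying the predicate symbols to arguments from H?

2

First count ground terms of depth ≤ 3.
With no function symbols every ground term is a constant, so there is exactly 1 ground term at every depth bound.
N_0 = 1
N_1 = 1
N_2 = 1
N_3 = 1
Explicitly: a.
So |H| = 1.
Each predicate of arity r yields |H|^r ground atoms (one per choice of an r-tuple from H):
  P: 1^2 = 1;  Q: 1^3 = 1
Total ground atoms: 1 + 1 = 2.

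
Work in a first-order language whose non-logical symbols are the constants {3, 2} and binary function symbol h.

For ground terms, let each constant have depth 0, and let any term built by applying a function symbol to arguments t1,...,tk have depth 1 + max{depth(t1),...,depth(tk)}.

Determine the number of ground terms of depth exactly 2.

Let N_k count ground terms of depth at most k. Each non-constant term of depth ≤ k is some function symbol applied to depth-≤(k−1) arguments, giving N_k = 2 + N_{k-1}^2.
N_0 = 2
N_1 = 2 + 2^2 = 6
N_2 = 2 + 6^2 = 38
Terms of depth exactly 2: N_2 − N_1 = 38 − 6 = 32.

32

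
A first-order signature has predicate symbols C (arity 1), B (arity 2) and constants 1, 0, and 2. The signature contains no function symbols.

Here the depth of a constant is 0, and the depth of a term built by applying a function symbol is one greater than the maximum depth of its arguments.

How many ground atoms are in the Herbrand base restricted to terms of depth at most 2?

First count ground terms of depth ≤ 2.
With no function symbols every ground term is a constant, so there are exactly 3 ground terms at every depth bound.
N_0 = 3
N_1 = 3
N_2 = 3
So |H| = 3.
Each predicate of arity r yields |H|^r ground atoms (one per choice of an r-tuple from H):
  C: 3;  B: 3^2 = 9
Total ground atoms: 3 + 9 = 12.

12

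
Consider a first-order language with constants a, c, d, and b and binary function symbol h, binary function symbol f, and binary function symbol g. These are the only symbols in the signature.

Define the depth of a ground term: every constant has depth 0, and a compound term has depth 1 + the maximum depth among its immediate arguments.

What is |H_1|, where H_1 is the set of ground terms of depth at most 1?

52

Count level by level. With function symbols h/2, f/2, g/2, the terms of depth ≤ k are the 4 constants together with each function applied to depth-≤(k−1) tuples, so N_k = 4 + N_{k-1}^2 + N_{k-1}^2 + N_{k-1}^2.
N_0 = 4
N_1 = 4 + 4^2 + 4^2 + 4^2 = 52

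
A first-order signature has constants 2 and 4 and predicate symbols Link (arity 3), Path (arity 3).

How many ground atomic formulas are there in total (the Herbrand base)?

With no function symbols, the Herbrand universe is just the 2 constants.
Ground atoms per predicate: Link: 2^3 = 8, Path: 2^3 = 8.
Herbrand base size = 8 + 8 = 16.

16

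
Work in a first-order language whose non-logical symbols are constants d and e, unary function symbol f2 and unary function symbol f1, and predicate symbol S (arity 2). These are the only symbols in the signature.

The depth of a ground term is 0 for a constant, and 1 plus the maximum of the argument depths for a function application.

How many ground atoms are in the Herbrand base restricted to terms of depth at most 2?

First count ground terms of depth ≤ 2.
If N_k denotes the number of depth-≤k ground terms, the 2 constants give N_0 = 2, and each function symbol of arity r contributes N_{k-1}^r new terms at level k: N_k = 2 + N_{k-1} + N_{k-1}.
N_0 = 2
N_1 = 2 + 2 + 2 = 6
N_2 = 2 + 6 + 6 = 14
So |H| = 14.
Each predicate of arity r yields |H|^r ground atoms (one per choice of an r-tuple from H):
  S: 14^2 = 196
Total ground atoms: 196.

196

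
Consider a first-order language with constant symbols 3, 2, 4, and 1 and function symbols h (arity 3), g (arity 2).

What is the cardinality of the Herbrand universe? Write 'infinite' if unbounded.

The signature has at least one function symbol (h, arity 3) and at least one constant (3).
Iterating h gives infinitely many distinct ground terms: 3, h(3, 3, 3), h(h(3, 3, 3), h(3, 3, 3), h(3, 3, 3)), ...
So the Herbrand universe is infinite.

infinite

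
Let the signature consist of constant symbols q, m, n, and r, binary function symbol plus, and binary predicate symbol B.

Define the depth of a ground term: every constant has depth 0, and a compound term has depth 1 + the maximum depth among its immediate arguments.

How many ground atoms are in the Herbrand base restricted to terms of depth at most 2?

First count ground terms of depth ≤ 2.
Let N_k count ground terms of depth at most k. Each non-constant term of depth ≤ k is some function symbol applied to depth-≤(k−1) arguments, giving N_k = 4 + N_{k-1}^2.
N_0 = 4
N_1 = 4 + 4^2 = 20
N_2 = 4 + 20^2 = 404
So |H| = 404.
Ground atoms are formed by filling each argument slot of a predicate with a term from H, so an r-ary predicate gives |H|^r atoms:
  B: 404^2 = 163216
Total ground atoms: 163216.

163216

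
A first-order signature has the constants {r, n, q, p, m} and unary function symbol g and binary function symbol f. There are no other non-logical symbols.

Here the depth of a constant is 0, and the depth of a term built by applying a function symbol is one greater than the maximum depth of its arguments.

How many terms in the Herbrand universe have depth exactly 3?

1600230

Count level by level. With function symbols g/1, f/2, the terms of depth ≤ k are the 5 constants together with each function applied to depth-≤(k−1) tuples, so N_k = 5 + N_{k-1} + N_{k-1}^2.
N_0 = 5
N_1 = 5 + 5 + 5^2 = 35
N_2 = 5 + 35 + 35^2 = 1265
N_3 = 5 + 1265 + 1265^2 = 1601495
Terms of depth exactly 3: N_3 − N_2 = 1601495 − 1265 = 1600230.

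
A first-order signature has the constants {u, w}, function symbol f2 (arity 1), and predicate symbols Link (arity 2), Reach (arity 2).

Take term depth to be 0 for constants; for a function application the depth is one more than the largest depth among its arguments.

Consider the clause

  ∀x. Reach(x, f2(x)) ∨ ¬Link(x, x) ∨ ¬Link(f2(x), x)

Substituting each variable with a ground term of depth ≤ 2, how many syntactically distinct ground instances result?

Ground terms of depth ≤ 2:
  If N_k denotes the number of depth-≤k ground terms, the 2 constants give N_0 = 2, and each function symbol of arity r contributes N_{k-1}^r new terms at level k: N_k = 2 + N_{k-1}.
  N_0 = 2
  N_1 = 2 + 2 = 4
  N_2 = 2 + 4 = 6
  Explicitly: u, w, f2(u), f2(w), f2(f2(u)), f2(f2(w)).
So there are 6 ground terms available for substitution.
The variable x ranges independently over the available ground terms, and distinct assignments produce distinct instances.
Number of ground instances = 6.

6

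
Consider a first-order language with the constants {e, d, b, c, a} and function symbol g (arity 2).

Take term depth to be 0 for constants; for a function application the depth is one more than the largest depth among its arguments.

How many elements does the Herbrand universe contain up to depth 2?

Count level by level. With function symbols g/2, the terms of depth ≤ k are the 5 constants together with each function applied to depth-≤(k−1) tuples, so N_k = 5 + N_{k-1}^2.
N_0 = 5
N_1 = 5 + 5^2 = 30
N_2 = 5 + 30^2 = 905

905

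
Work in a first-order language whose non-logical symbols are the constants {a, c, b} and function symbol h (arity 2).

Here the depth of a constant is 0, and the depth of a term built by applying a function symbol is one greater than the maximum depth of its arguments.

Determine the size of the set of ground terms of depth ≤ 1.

12

Let N_k count ground terms of depth at most k. Each non-constant term of depth ≤ k is some function symbol applied to depth-≤(k−1) arguments, giving N_k = 3 + N_{k-1}^2.
N_0 = 3
N_1 = 3 + 3^2 = 12
Explicitly: a, c, b, h(a, a), h(a, c), h(a, b), h(c, a), h(c, c), h(c, b), h(b, a), h(b, c), h(b, b).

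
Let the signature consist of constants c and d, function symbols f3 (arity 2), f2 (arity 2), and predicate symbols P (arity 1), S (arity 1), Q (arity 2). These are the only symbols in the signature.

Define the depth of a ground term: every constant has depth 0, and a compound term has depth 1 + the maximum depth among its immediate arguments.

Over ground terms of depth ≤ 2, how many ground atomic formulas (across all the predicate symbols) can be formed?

41208

First count ground terms of depth ≤ 2.
Write N_k for the number of ground terms of depth ≤ k. A term of depth ≤ k is either a constant or a function symbol applied to arguments of depth ≤ k−1, so N_k = 2 + N_{k-1}^2 + N_{k-1}^2.
N_0 = 2
N_1 = 2 + 2^2 + 2^2 = 10
N_2 = 2 + 10^2 + 10^2 = 202
So |H| = 202.
Ground atoms are formed by filling each argument slot of a predicate with a term from H, so an r-ary predicate gives |H|^r atoms:
  P: 202;  S: 202;  Q: 202^2 = 40804
Total ground atoms: 202 + 202 + 40804 = 41208.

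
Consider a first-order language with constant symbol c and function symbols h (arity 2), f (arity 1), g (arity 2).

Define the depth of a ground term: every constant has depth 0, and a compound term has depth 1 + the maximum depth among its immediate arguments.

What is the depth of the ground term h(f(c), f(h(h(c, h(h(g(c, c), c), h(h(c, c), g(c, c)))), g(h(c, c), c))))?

7

depth(f(c)) = 1 + depth(c) = 1 + 0 = 1
depth(g(c, c)) = 1 + max(0, 0) = 1
depth(h(g(c, c), c)) = 1 + max(1, 0) = 2
depth(h(c, c)) = 1 + max(0, 0) = 1
depth(h(h(c, c), g(c, c))) = 1 + max(1, 1) = 2
depth(h(h(g(c, c), c), h(h(c, c), g(c, c)))) = 1 + max(2, 2) = 3
depth(h(c, h(h(g(c, c), c), h(h(c, c), g(c, c))))) = 1 + max(0, 3) = 4
depth(g(h(c, c), c)) = 1 + max(1, 0) = 2
depth(h(h(c, h(h(g(c, c), c), h(h(c, c), g(c, c)))), g(h(c, c), c))) = 1 + max(4, 2) = 5
depth(f(h(h(c, h(h(g(c, c), c), h(h(c, c), g(c, c)))), g(h(c, c), c)))) = 1 + depth(h(h(c, h(h(g(c, c), c), h(h(c, c), g(c, c)))), g(h(c, c), c))) = 1 + 5 = 6
depth(h(f(c), f(h(h(c, h(h(g(c, c), c), h(h(c, c), g(c, c)))), g(h(c, c), c))))) = 1 + max(1, 6) = 7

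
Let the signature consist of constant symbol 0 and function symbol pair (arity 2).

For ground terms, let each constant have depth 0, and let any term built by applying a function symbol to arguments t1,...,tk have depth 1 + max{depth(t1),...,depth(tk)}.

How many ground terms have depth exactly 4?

651

Let N_k = |{terms of depth ≤ k}|. Then N_0 = 1 and N_k = 1 + N_{k-1}^2 for k ≥ 1 (one summand per function symbol, arity giving the exponent).
N_0 = 1
N_1 = 1 + 1^2 = 2
N_2 = 1 + 2^2 = 5
N_3 = 1 + 5^2 = 26
N_4 = 1 + 26^2 = 677
Terms of depth exactly 4: N_4 − N_3 = 677 − 26 = 651.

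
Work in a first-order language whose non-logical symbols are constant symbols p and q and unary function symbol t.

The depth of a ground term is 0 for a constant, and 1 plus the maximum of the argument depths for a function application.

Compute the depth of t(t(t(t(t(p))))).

depth(t(p)) = 1 + depth(p) = 1 + 0 = 1
depth(t(t(p))) = 1 + depth(t(p)) = 1 + 1 = 2
depth(t(t(t(p)))) = 1 + depth(t(t(p))) = 1 + 2 = 3
depth(t(t(t(t(p))))) = 1 + depth(t(t(t(p)))) = 1 + 3 = 4
depth(t(t(t(t(t(p)))))) = 1 + depth(t(t(t(t(p))))) = 1 + 4 = 5

5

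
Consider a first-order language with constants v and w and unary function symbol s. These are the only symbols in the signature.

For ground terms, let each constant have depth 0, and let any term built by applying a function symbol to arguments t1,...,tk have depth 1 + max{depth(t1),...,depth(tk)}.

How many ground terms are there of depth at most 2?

Let N_k count ground terms of depth at most k. Each non-constant term of depth ≤ k is some function symbol applied to depth-≤(k−1) arguments, giving N_k = 2 + N_{k-1}.
N_0 = 2
N_1 = 2 + 2 = 4
N_2 = 2 + 4 = 6
Explicitly: v, w, s(v), s(w), s(s(v)), s(s(w)).

6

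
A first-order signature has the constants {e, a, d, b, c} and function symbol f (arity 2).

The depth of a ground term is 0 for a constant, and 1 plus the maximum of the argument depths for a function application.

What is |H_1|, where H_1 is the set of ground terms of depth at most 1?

Count level by level. With function symbols f/2, the terms of depth ≤ k are the 5 constants together with each function applied to depth-≤(k−1) tuples, so N_k = 5 + N_{k-1}^2.
N_0 = 5
N_1 = 5 + 5^2 = 30

30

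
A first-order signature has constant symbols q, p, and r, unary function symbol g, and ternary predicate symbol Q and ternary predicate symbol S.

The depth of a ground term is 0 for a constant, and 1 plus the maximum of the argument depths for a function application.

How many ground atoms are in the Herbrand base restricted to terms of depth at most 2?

First count ground terms of depth ≤ 2.
Count level by level. With function symbols g/1, the terms of depth ≤ k are the 3 constants together with each function applied to depth-≤(k−1) tuples, so N_k = 3 + N_{k-1}.
N_0 = 3
N_1 = 3 + 3 = 6
N_2 = 3 + 6 = 9
Explicitly: q, p, r, g(q), g(p), g(r), g(g(q)), g(g(p)), g(g(r)).
So |H| = 9.
A ground atom is a predicate applied to a tuple of terms from H, so the count is the sum over predicates of |H|^arity:
  Q: 9^3 = 729;  S: 9^3 = 729
Total ground atoms: 729 + 729 = 1458.

1458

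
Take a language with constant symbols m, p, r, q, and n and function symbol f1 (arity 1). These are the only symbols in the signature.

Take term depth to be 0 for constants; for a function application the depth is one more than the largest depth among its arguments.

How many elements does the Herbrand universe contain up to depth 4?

If N_k denotes the number of depth-≤k ground terms, the 5 constants give N_0 = 5, and each function symbol of arity r contributes N_{k-1}^r new terms at level k: N_k = 5 + N_{k-1}.
N_0 = 5
N_1 = 5 + 5 = 10
N_2 = 5 + 10 = 15
N_3 = 5 + 15 = 20
N_4 = 5 + 20 = 25

25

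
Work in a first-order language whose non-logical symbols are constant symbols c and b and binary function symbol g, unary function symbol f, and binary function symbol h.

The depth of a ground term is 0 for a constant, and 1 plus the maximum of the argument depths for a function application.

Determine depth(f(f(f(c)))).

3

depth(f(c)) = 1 + depth(c) = 1 + 0 = 1
depth(f(f(c))) = 1 + depth(f(c)) = 1 + 1 = 2
depth(f(f(f(c)))) = 1 + depth(f(f(c))) = 1 + 2 = 3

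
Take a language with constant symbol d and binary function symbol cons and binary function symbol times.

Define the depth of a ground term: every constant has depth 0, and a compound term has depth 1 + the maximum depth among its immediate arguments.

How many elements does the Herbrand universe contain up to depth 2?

Let N_k count ground terms of depth at most k. Each non-constant term of depth ≤ k is some function symbol applied to depth-≤(k−1) arguments, giving N_k = 1 + N_{k-1}^2 + N_{k-1}^2.
N_0 = 1
N_1 = 1 + 1^2 + 1^2 = 3
N_2 = 1 + 3^2 + 3^2 = 19

19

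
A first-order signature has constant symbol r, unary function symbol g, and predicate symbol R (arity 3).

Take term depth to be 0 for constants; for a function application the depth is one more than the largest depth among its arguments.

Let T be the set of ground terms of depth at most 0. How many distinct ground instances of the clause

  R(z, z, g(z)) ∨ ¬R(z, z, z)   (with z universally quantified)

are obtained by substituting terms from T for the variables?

Ground terms of depth ≤ 0:
  Write N_k for the number of ground terms of depth ≤ k. A term of depth ≤ k is either a constant or a function symbol applied to arguments of depth ≤ k−1, so N_k = 1 + N_{k-1}.
  N_0 = 1
  Explicitly: r.
So there is exactly 1 ground term available for substitution.
The body mentions the single quantified variable z; since ground terms form a free algebra, no two substitutions collapse to the same formula.
Number of ground instances = 1.

1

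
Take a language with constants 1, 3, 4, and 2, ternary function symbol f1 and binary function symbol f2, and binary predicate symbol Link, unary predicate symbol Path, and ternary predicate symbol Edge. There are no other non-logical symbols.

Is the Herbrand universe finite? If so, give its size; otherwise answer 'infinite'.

infinite

The signature has at least one function symbol (f1, arity 3) and at least one constant (1).
Iterating f1 gives infinitely many distinct ground terms: 1, f1(1, 1, 1), f1(f1(1, 1, 1), f1(1, 1, 1), f1(1, 1, 1)), ...
So the Herbrand universe is infinite.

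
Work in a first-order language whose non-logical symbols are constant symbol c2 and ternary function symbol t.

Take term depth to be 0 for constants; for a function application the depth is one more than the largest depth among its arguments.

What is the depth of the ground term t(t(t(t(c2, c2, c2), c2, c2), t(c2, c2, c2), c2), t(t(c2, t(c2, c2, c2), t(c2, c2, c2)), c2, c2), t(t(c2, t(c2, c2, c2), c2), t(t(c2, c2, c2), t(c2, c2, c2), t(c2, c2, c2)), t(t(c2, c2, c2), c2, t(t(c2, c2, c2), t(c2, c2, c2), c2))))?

depth(t(c2, c2, c2)) = 1 + max(0, 0, 0) = 1
depth(t(t(c2, c2, c2), c2, c2)) = 1 + max(1, 0, 0) = 2
depth(t(t(t(c2, c2, c2), c2, c2), t(c2, c2, c2), c2)) = 1 + max(2, 1, 0) = 3
depth(t(c2, t(c2, c2, c2), t(c2, c2, c2))) = 1 + max(0, 1, 1) = 2
depth(t(t(c2, t(c2, c2, c2), t(c2, c2, c2)), c2, c2)) = 1 + max(2, 0, 0) = 3
depth(t(c2, t(c2, c2, c2), c2)) = 1 + max(0, 1, 0) = 2
depth(t(t(c2, c2, c2), t(c2, c2, c2), t(c2, c2, c2))) = 1 + max(1, 1, 1) = 2
depth(t(t(c2, c2, c2), t(c2, c2, c2), c2)) = 1 + max(1, 1, 0) = 2
depth(t(t(c2, c2, c2), c2, t(t(c2, c2, c2), t(c2, c2, c2), c2))) = 1 + max(1, 0, 2) = 3
depth(t(t(c2, t(c2, c2, c2), c2), t(t(c2, c2, c2), t(c2, c2, c2), t(c2, c2, c2)), t(t(c2, c2, c2), c2, t(t(c2, c2, c2), t(c2, c2, c2), c2)))) = 1 + max(2, 2, 3) = 4
depth(t(t(t(t(c2, c2, c2), c2, c2), t(c2, c2, c2), c2), t(t(c2, t(c2, c2, c2), t(c2, c2, c2)), c2, c2), t(t(c2, t(c2, c2, c2), c2), t(t(c2, c2, c2), t(c2, c2, c2), t(c2, c2, c2)), t(t(c2, c2, c2), c2, t(t(c2, c2, c2), t(c2, c2, c2), c2))))) = 1 + max(3, 3, 4) = 5

5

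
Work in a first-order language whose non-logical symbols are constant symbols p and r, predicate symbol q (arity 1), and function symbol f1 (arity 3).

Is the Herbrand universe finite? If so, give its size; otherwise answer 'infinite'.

The signature has at least one function symbol (f1, arity 3) and at least one constant (p).
Iterating f1 gives infinitely many distinct ground terms: p, f1(p, p, p), f1(f1(p, p, p), f1(p, p, p), f1(p, p, p)), ...
So the Herbrand universe is infinite.

infinite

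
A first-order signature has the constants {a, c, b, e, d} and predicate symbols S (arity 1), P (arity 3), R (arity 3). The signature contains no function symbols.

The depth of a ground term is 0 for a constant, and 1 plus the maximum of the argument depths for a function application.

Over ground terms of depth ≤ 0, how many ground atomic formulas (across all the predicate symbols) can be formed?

255

First count ground terms of depth ≤ 0.
With no function symbols every ground term is a constant, so there are exactly 5 ground terms at every depth bound.
N_0 = 5
Explicitly: a, c, b, e, d.
So |H| = 5.
A ground atom is a predicate applied to a tuple of terms from H, so the count is the sum over predicates of |H|^arity:
  S: 5;  P: 5^3 = 125;  R: 5^3 = 125
Total ground atoms: 5 + 125 + 125 = 255.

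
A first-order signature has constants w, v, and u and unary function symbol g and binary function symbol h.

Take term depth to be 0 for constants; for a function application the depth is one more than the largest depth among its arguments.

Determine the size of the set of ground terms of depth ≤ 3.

59295

Let N_k count ground terms of depth at most k. Each non-constant term of depth ≤ k is some function symbol applied to depth-≤(k−1) arguments, giving N_k = 3 + N_{k-1} + N_{k-1}^2.
N_0 = 3
N_1 = 3 + 3 + 3^2 = 15
N_2 = 3 + 15 + 15^2 = 243
N_3 = 3 + 243 + 243^2 = 59295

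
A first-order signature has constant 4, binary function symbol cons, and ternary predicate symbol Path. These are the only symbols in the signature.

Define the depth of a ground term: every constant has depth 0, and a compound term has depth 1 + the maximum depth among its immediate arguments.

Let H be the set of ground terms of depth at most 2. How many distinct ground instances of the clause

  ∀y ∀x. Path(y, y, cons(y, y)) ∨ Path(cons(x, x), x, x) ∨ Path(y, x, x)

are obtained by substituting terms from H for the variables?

Ground terms of depth ≤ 2:
  Count level by level. With function symbols cons/2, the terms of depth ≤ k are the 1 constant together with each function applied to depth-≤(k−1) tuples, so N_k = 1 + N_{k-1}^2.
  N_0 = 1
  N_1 = 1 + 1^2 = 2
  N_2 = 1 + 2^2 = 5
So there are 5 ground terms available for substitution.
There are 2 variables to instantiate (y, x), each occurring in at least one literal, so different choices give different ground instances.
Number of ground instances = 5^2 = 25.

25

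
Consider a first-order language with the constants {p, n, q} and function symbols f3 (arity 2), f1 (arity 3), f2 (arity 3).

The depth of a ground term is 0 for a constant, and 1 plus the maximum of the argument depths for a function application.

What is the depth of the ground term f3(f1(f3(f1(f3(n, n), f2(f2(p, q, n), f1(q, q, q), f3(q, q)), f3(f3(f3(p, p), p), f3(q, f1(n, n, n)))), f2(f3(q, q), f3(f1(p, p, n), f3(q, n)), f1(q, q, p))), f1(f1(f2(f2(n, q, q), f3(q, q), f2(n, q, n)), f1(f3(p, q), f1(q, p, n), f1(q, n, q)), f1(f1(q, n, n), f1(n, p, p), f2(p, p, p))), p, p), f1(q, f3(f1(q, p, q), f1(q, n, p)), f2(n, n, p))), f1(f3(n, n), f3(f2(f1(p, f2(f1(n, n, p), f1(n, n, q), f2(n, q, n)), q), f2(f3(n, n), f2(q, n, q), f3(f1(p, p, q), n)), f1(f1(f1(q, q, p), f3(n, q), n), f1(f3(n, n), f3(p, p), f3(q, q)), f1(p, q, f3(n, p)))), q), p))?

7

depth(f3(n, n)) = 1 + max(0, 0) = 1
depth(f2(p, q, n)) = 1 + max(0, 0, 0) = 1
depth(f1(q, q, q)) = 1 + max(0, 0, 0) = 1
depth(f3(q, q)) = 1 + max(0, 0) = 1
depth(f2(f2(p, q, n), f1(q, q, q), f3(q, q))) = 1 + max(1, 1, 1) = 2
depth(f3(p, p)) = 1 + max(0, 0) = 1
depth(f3(f3(p, p), p)) = 1 + max(1, 0) = 2
depth(f1(n, n, n)) = 1 + max(0, 0, 0) = 1
depth(f3(q, f1(n, n, n))) = 1 + max(0, 1) = 2
depth(f3(f3(f3(p, p), p), f3(q, f1(n, n, n)))) = 1 + max(2, 2) = 3
depth(f1(f3(n, n), f2(f2(p, q, n), f1(q, q, q), f3(q, q)), f3(f3(f3(p, p), p), f3(q, f1(n, n, n))))) = 1 + max(1, 2, 3) = 4
depth(f1(p, p, n)) = 1 + max(0, 0, 0) = 1
depth(f3(q, n)) = 1 + max(0, 0) = 1
depth(f3(f1(p, p, n), f3(q, n))) = 1 + max(1, 1) = 2
depth(f1(q, q, p)) = 1 + max(0, 0, 0) = 1
depth(f2(f3(q, q), f3(f1(p, p, n), f3(q, n)), f1(q, q, p))) = 1 + max(1, 2, 1) = 3
depth(f3(f1(f3(n, n), f2(f2(p, q, n), f1(q, q, q), f3(q, q)), f3(f3(f3(p, p), p), f3(q, f1(n, n, n)))), f2(f3(q, q), f3(f1(p, p, n), f3(q, n)), f1(q, q, p)))) = 1 + max(4, 3) = 5
depth(f2(n, q, q)) = 1 + max(0, 0, 0) = 1
depth(f2(n, q, n)) = 1 + max(0, 0, 0) = 1
depth(f2(f2(n, q, q), f3(q, q), f2(n, q, n))) = 1 + max(1, 1, 1) = 2
depth(f3(p, q)) = 1 + max(0, 0) = 1
depth(f1(q, p, n)) = 1 + max(0, 0, 0) = 1
depth(f1(q, n, q)) = 1 + max(0, 0, 0) = 1
depth(f1(f3(p, q), f1(q, p, n), f1(q, n, q))) = 1 + max(1, 1, 1) = 2
depth(f1(q, n, n)) = 1 + max(0, 0, 0) = 1
depth(f1(n, p, p)) = 1 + max(0, 0, 0) = 1
depth(f2(p, p, p)) = 1 + max(0, 0, 0) = 1
depth(f1(f1(q, n, n), f1(n, p, p), f2(p, p, p))) = 1 + max(1, 1, 1) = 2
depth(f1(f2(f2(n, q, q), f3(q, q), f2(n, q, n)), f1(f3(p, q), f1(q, p, n), f1(q, n, q)), f1(f1(q, n, n), f1(n, p, p), f2(p, p, p)))) = 1 + max(2, 2, 2) = 3
depth(f1(f1(f2(f2(n, q, q), f3(q, q), f2(n, q, n)), f1(f3(p, q), f1(q, p, n), f1(q, n, q)), f1(f1(q, n, n), f1(n, p, p), f2(p, p, p))), p, p)) = 1 + max(3, 0, 0) = 4
depth(f1(q, p, q)) = 1 + max(0, 0, 0) = 1
depth(f1(q, n, p)) = 1 + max(0, 0, 0) = 1
depth(f3(f1(q, p, q), f1(q, n, p))) = 1 + max(1, 1) = 2
depth(f2(n, n, p)) = 1 + max(0, 0, 0) = 1
depth(f1(q, f3(f1(q, p, q), f1(q, n, p)), f2(n, n, p))) = 1 + max(0, 2, 1) = 3
depth(f1(f3(f1(f3(n, n), f2(f2(p, q, n), f1(q, q, q), f3(q, q)), f3(f3(f3(p, p), p), f3(q, f1(n, n, n)))), f2(f3(q, q), f3(f1(p, p, n), f3(q, n)), f1(q, q, p))), f1(f1(f2(f2(n, q, q), f3(q, q), f2(n, q, n)), f1(f3(p, q), f1(q, p, n), f1(q, n, q)), f1(f1(q, n, n), f1(n, p, p), f2(p, p, p))), p, p), f1(q, f3(f1(q, p, q), f1(q, n, p)), f2(n, n, p)))) = 1 + max(5, 4, 3) = 6
depth(f1(n, n, p)) = 1 + max(0, 0, 0) = 1
depth(f1(n, n, q)) = 1 + max(0, 0, 0) = 1
depth(f2(f1(n, n, p), f1(n, n, q), f2(n, q, n))) = 1 + max(1, 1, 1) = 2
depth(f1(p, f2(f1(n, n, p), f1(n, n, q), f2(n, q, n)), q)) = 1 + max(0, 2, 0) = 3
depth(f2(q, n, q)) = 1 + max(0, 0, 0) = 1
depth(f1(p, p, q)) = 1 + max(0, 0, 0) = 1
depth(f3(f1(p, p, q), n)) = 1 + max(1, 0) = 2
depth(f2(f3(n, n), f2(q, n, q), f3(f1(p, p, q), n))) = 1 + max(1, 1, 2) = 3
depth(f3(n, q)) = 1 + max(0, 0) = 1
depth(f1(f1(q, q, p), f3(n, q), n)) = 1 + max(1, 1, 0) = 2
depth(f1(f3(n, n), f3(p, p), f3(q, q))) = 1 + max(1, 1, 1) = 2
depth(f3(n, p)) = 1 + max(0, 0) = 1
depth(f1(p, q, f3(n, p))) = 1 + max(0, 0, 1) = 2
depth(f1(f1(f1(q, q, p), f3(n, q), n), f1(f3(n, n), f3(p, p), f3(q, q)), f1(p, q, f3(n, p)))) = 1 + max(2, 2, 2) = 3
depth(f2(f1(p, f2(f1(n, n, p), f1(n, n, q), f2(n, q, n)), q), f2(f3(n, n), f2(q, n, q), f3(f1(p, p, q), n)), f1(f1(f1(q, q, p), f3(n, q), n), f1(f3(n, n), f3(p, p), f3(q, q)), f1(p, q, f3(n, p))))) = 1 + max(3, 3, 3) = 4
depth(f3(f2(f1(p, f2(f1(n, n, p), f1(n, n, q), f2(n, q, n)), q), f2(f3(n, n), f2(q, n, q), f3(f1(p, p, q), n)), f1(f1(f1(q, q, p), f3(n, q), n), f1(f3(n, n), f3(p, p), f3(q, q)), f1(p, q, f3(n, p)))), q)) = 1 + max(4, 0) = 5
depth(f1(f3(n, n), f3(f2(f1(p, f2(f1(n, n, p), f1(n, n, q), f2(n, q, n)), q), f2(f3(n, n), f2(q, n, q), f3(f1(p, p, q), n)), f1(f1(f1(q, q, p), f3(n, q), n), f1(f3(n, n), f3(p, p), f3(q, q)), f1(p, q, f3(n, p)))), q), p)) = 1 + max(1, 5, 0) = 6
depth(f3(f1(f3(f1(f3(n, n), f2(f2(p, q, n), f1(q, q, q), f3(q, q)), f3(f3(f3(p, p), p), f3(q, f1(n, n, n)))), f2(f3(q, q), f3(f1(p, p, n), f3(q, n)), f1(q, q, p))), f1(f1(f2(f2(n, q, q), f3(q, q), f2(n, q, n)), f1(f3(p, q), f1(q, p, n), f1(q, n, q)), f1(f1(q, n, n), f1(n, p, p), f2(p, p, p))), p, p), f1(q, f3(f1(q, p, q), f1(q, n, p)), f2(n, n, p))), f1(f3(n, n), f3(f2(f1(p, f2(f1(n, n, p), f1(n, n, q), f2(n, q, n)), q), f2(f3(n, n), f2(q, n, q), f3(f1(p, p, q), n)), f1(f1(f1(q, q, p), f3(n, q), n), f1(f3(n, n), f3(p, p), f3(q, q)), f1(p, q, f3(n, p)))), q), p))) = 1 + max(6, 6) = 7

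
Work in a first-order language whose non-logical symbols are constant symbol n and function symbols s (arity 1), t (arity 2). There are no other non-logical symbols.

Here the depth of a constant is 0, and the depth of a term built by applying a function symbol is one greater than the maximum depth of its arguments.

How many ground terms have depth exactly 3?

170

Write N_k for the number of ground terms of depth ≤ k. A term of depth ≤ k is either a constant or a function symbol applied to arguments of depth ≤ k−1, so N_k = 1 + N_{k-1} + N_{k-1}^2.
N_0 = 1
N_1 = 1 + 1 + 1^2 = 3
N_2 = 1 + 3 + 3^2 = 13
N_3 = 1 + 13 + 13^2 = 183
Terms of depth exactly 3: N_3 − N_2 = 183 − 13 = 170.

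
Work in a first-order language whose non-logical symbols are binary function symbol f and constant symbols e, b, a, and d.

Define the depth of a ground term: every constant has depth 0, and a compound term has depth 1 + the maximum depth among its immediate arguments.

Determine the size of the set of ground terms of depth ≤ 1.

20

If N_k denotes the number of depth-≤k ground terms, the 4 constants give N_0 = 4, and each function symbol of arity r contributes N_{k-1}^r new terms at level k: N_k = 4 + N_{k-1}^2.
N_0 = 4
N_1 = 4 + 4^2 = 20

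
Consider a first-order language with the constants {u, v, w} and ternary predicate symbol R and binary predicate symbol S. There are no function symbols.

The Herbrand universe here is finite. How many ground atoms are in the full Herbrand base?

With no function symbols, the Herbrand universe is just the 3 constants.
Ground atoms per predicate: R: 3^3 = 27, S: 3^2 = 9.
Herbrand base size = 27 + 9 = 36.

36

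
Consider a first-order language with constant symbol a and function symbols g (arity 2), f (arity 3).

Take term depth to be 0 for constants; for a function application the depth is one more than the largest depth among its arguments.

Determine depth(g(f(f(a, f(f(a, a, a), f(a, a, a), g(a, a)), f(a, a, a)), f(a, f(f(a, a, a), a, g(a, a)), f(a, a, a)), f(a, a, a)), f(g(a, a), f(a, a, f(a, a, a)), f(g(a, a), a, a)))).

depth(f(a, a, a)) = 1 + max(0, 0, 0) = 1
depth(g(a, a)) = 1 + max(0, 0) = 1
depth(f(f(a, a, a), f(a, a, a), g(a, a))) = 1 + max(1, 1, 1) = 2
depth(f(a, f(f(a, a, a), f(a, a, a), g(a, a)), f(a, a, a))) = 1 + max(0, 2, 1) = 3
depth(f(f(a, a, a), a, g(a, a))) = 1 + max(1, 0, 1) = 2
depth(f(a, f(f(a, a, a), a, g(a, a)), f(a, a, a))) = 1 + max(0, 2, 1) = 3
depth(f(f(a, f(f(a, a, a), f(a, a, a), g(a, a)), f(a, a, a)), f(a, f(f(a, a, a), a, g(a, a)), f(a, a, a)), f(a, a, a))) = 1 + max(3, 3, 1) = 4
depth(f(a, a, f(a, a, a))) = 1 + max(0, 0, 1) = 2
depth(f(g(a, a), a, a)) = 1 + max(1, 0, 0) = 2
depth(f(g(a, a), f(a, a, f(a, a, a)), f(g(a, a), a, a))) = 1 + max(1, 2, 2) = 3
depth(g(f(f(a, f(f(a, a, a), f(a, a, a), g(a, a)), f(a, a, a)), f(a, f(f(a, a, a), a, g(a, a)), f(a, a, a)), f(a, a, a)), f(g(a, a), f(a, a, f(a, a, a)), f(g(a, a), a, a)))) = 1 + max(4, 3) = 5

5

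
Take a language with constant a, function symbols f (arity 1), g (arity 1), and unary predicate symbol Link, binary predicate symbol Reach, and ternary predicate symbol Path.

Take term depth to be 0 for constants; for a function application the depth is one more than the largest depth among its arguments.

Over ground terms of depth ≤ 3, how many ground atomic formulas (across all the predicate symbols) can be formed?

3615

First count ground terms of depth ≤ 3.
Let N_k count ground terms of depth at most k. Each non-constant term of depth ≤ k is some function symbol applied to depth-≤(k−1) arguments, giving N_k = 1 + N_{k-1} + N_{k-1}.
N_0 = 1
N_1 = 1 + 1 + 1 = 3
N_2 = 1 + 3 + 3 = 7
N_3 = 1 + 7 + 7 = 15
So |H| = 15.
For each predicate symbol, the number of ground atoms is |H| raised to its arity; summing:
  Link: 15;  Reach: 15^2 = 225;  Path: 15^3 = 3375
Total ground atoms: 15 + 225 + 3375 = 3615.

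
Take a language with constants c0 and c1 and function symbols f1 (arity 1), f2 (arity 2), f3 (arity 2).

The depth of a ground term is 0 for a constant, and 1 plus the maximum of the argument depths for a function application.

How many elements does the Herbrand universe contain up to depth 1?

12

Count level by level. With function symbols f1/1, f2/2, f3/2, the terms of depth ≤ k are the 2 constants together with each function applied to depth-≤(k−1) tuples, so N_k = 2 + N_{k-1} + N_{k-1}^2 + N_{k-1}^2.
N_0 = 2
N_1 = 2 + 2 + 2^2 + 2^2 = 12
Explicitly: c0, c1, f1(c0), f1(c1), f2(c0, c0), f2(c0, c1), f2(c1, c0), f2(c1, c1), f3(c0, c0), f3(c0, c1), f3(c1, c0), f3(c1, c1).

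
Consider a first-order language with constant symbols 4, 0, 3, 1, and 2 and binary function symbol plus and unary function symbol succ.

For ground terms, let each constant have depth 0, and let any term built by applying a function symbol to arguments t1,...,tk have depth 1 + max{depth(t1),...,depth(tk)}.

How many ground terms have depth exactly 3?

1600230

If N_k denotes the number of depth-≤k ground terms, the 5 constants give N_0 = 5, and each function symbol of arity r contributes N_{k-1}^r new terms at level k: N_k = 5 + N_{k-1}^2 + N_{k-1}.
N_0 = 5
N_1 = 5 + 5^2 + 5 = 35
N_2 = 5 + 35^2 + 35 = 1265
N_3 = 5 + 1265^2 + 1265 = 1601495
Terms of depth exactly 3: N_3 − N_2 = 1601495 − 1265 = 1600230.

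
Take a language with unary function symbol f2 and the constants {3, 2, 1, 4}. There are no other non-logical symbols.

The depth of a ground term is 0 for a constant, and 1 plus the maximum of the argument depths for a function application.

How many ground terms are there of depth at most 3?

Let N_k = |{terms of depth ≤ k}|. Then N_0 = 4 and N_k = 4 + N_{k-1} for k ≥ 1 (one summand per function symbol, arity giving the exponent).
N_0 = 4
N_1 = 4 + 4 = 8
N_2 = 4 + 8 = 12
N_3 = 4 + 12 = 16

16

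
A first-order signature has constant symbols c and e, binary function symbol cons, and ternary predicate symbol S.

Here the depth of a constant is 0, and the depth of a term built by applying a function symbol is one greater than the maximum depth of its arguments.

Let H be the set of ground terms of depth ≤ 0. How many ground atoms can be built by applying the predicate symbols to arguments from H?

8

First count ground terms of depth ≤ 0.
Let N_k count ground terms of depth at most k. Each non-constant term of depth ≤ k is some function symbol applied to depth-≤(k−1) arguments, giving N_k = 2 + N_{k-1}^2.
N_0 = 2
Explicitly: c, e.
So |H| = 2.
Each predicate of arity r yields |H|^r ground atoms (one per choice of an r-tuple from H):
  S: 2^3 = 8
Total ground atoms: 8.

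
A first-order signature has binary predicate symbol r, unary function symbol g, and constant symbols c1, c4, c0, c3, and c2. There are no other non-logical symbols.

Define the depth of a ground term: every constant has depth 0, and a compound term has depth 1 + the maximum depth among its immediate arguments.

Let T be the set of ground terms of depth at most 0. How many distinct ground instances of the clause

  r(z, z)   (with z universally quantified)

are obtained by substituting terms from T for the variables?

Ground terms of depth ≤ 0:
  Write N_k for the number of ground terms of depth ≤ k. A term of depth ≤ k is either a constant or a function symbol applied to arguments of depth ≤ k−1, so N_k = 5 + N_{k-1}.
  N_0 = 5
  Explicitly: c1, c4, c0, c3, c2.
So there are 5 ground terms available for substitution.
The clause has 1 distinct variable (z), which appears in the body. In the free term algebra distinct substitutions yield syntactically distinct ground instances.
Number of ground instances = 5.

5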